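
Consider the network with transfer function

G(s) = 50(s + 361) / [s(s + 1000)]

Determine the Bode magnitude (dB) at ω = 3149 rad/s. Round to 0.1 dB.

-36.3 dB

At s = jω = j3149:
zero (s+361): 361 + j3149 → |·| = √(361²+3149²) = √10046522 ≈ 3169.6, ∠ = arctan(3149/361) ≈ 83.46°
pole (s+1000): 1000 + j3149 → |·| = √(1000²+3149²) = √10916201 ≈ 3304, ∠ = arctan(3149/1000) ≈ 72.38°
pole at origin: |s| = 3149, ∠ = 90.00° (in denominator)
|G| = 50 · 3169.6 / 1.0404e+07 ≈ 0.015233
Gain = 20 log₁₀(0.015233) ≈ -36.34 dB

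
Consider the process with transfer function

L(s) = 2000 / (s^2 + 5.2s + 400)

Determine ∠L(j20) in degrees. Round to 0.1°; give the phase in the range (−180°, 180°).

-90.0°

At s = jω = j20:
quadratic: (j20)² + 5.2·j20 + 400 = 0 + j104 → |·| ≈ 104, ∠ ≈ 90.00°
∠L = 0.00° − 90.00° = -90.00°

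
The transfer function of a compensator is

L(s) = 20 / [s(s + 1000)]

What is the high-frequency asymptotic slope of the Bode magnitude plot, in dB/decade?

Each pole contributes −20 dB/decade at high frequency; each zero contributes +20 dB/decade.
Net: 0 zero(s) − 2 pole(s) → -40 dB/decade.

-40 dB/decade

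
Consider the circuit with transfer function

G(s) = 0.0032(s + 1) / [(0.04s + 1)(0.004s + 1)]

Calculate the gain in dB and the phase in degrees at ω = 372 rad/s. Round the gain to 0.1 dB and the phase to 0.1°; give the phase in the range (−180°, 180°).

At ω = 372 rad/s:
zero (1 + j372·1) = 1 + j372 → |·| ≈ 372, ∠ ≈ 89.85°
pole (1 + j372·0.04) = 1 + j14.88 → |·| ≈ 14.914, ∠ ≈ 86.16°
pole (1 + j372·0.004) = 1 + j1.488 → |·| ≈ 1.7928, ∠ ≈ 56.10°
|G| = 0.0032 · 372 / (14.914 · 1.7928) ≈ 0.044521
Gain = 20 log₁₀(0.044521) ≈ -27.03 dB
∠G = (89.85°) − (86.16° + 56.10°) = -52.41°

-27.0 dB, -52.4°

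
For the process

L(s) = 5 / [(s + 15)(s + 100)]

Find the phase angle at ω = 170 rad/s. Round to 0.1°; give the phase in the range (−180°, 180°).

-144.5°

At s = jω = j170:
pole (s+15): 15 + j170 → |·| = √(15²+170²) = √29125 ≈ 170.66, ∠ = arctan(170/15) ≈ 84.96°
pole (s+100): 100 + j170 → |·| = √(100²+170²) = √38900 ≈ 197.23, ∠ = arctan(170/100) ≈ 59.53°
∠L = 0.00° − 144.49° = -144.49°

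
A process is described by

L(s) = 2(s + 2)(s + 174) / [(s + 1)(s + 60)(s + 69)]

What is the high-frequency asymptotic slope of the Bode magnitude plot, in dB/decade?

Each pole contributes −20 dB/decade at high frequency; each zero contributes +20 dB/decade.
Net: 2 zero(s) − 3 pole(s) → -20 dB/decade.

-20 dB/decade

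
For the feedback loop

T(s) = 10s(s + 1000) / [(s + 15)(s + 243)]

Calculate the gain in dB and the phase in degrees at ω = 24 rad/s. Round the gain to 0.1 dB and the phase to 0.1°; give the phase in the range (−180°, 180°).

At s = jω = j24:
zero (s+1000): 1000 + j24 → |·| = √(1000²+24²) = √1000576 ≈ 1000.3, ∠ = arctan(24/1000) ≈ 1.37°
zero at origin: s = j24 → |·| = 24, ∠ = 90.00°
pole (s+15): 15 + j24 → |·| = √(15²+24²) = √801 ≈ 28.302, ∠ = arctan(24/15) ≈ 57.99°
pole (s+243): 243 + j24 → |·| = √(243²+24²) = √59625 ≈ 244.18, ∠ = arctan(24/243) ≈ 5.64°
|T| = 10 · 24007 / 6910.8 ≈ 34.738
Gain = 20 log₁₀(34.738) ≈ 30.82 dB
∠T = 91.37° − 63.63° = 27.74°

30.8 dB, 27.7°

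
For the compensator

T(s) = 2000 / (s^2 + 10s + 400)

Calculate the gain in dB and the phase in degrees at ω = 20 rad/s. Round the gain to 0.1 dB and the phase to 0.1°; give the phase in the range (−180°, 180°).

At s = jω = j20:
quadratic: (j20)² + 10·j20 + 400 = 0 + j200 → |·| ≈ 200, ∠ ≈ 90.00°
|T| = 2000 / 200 ≈ 10
Gain = 20 log₁₀(10) ≈ 20.00 dB
∠T = 0.00° − 90.00° = -90.00°

20.0 dB, -90.0°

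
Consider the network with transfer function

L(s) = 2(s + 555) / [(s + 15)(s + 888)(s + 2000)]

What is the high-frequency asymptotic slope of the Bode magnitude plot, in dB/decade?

-40 dB/decade

Each pole contributes −20 dB/decade at high frequency; each zero contributes +20 dB/decade.
Net: 1 zero(s) − 3 pole(s) → -40 dB/decade.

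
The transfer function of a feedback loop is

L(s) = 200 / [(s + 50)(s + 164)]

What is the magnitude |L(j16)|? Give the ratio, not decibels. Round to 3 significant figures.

0.0231

At s = jω = j16:
pole (s+50): 50 + j16 → |·| = √(50²+16²) = √2756 ≈ 52.498, ∠ = arctan(16/50) ≈ 17.74°
pole (s+164): 164 + j16 → |·| = √(164²+16²) = √27152 ≈ 164.78, ∠ = arctan(16/164) ≈ 5.57°
|L| = 200 / 8650.6 ≈ 0.02312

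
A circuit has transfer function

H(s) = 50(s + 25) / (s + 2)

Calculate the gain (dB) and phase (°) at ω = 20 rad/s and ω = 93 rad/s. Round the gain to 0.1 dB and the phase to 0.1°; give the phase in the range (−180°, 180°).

ω = 20: 38.0 dB, -45.6°; ω = 93: 34.3 dB, -13.8°

At s = jω = j20:
zero (s+25): 25 + j20 → |·| = √(25²+20²) = √1025 ≈ 32.016, ∠ = arctan(20/25) ≈ 38.66°
pole (s+2): 2 + j20 → |·| = √(2²+20²) = √404 ≈ 20.1, ∠ = arctan(20/2) ≈ 84.29°
|H| = 50 · 32.016 / 20.1 ≈ 79.642
Gain = 20 log₁₀(79.642) ≈ 38.02 dB
∠H = 38.66° − 84.29° = -45.63°

At s = jω = j93:
zero (s+25): 25 + j93 → |·| = √(25²+93²) = √9274 ≈ 96.302, ∠ = arctan(93/25) ≈ 74.95°
pole (s+2): 2 + j93 → |·| = √(2²+93²) = √8653 ≈ 93.022, ∠ = arctan(93/2) ≈ 88.77°
|H| = 50 · 96.302 / 93.022 ≈ 51.763
Gain = 20 log₁₀(51.763) ≈ 34.28 dB
∠H = 74.95° − 88.77° = -13.82°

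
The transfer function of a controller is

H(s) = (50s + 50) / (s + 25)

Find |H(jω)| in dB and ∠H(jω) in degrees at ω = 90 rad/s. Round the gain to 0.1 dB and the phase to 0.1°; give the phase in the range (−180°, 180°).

33.7 dB, 14.9°

Substitute s = j90:
Numerator: 50(j90) + 50 = 50 + j4500
Denominator: (j90) + 25 = 25 + j90
|N| = √(50² + 4500²) ≈ 4500.3, ∠N ≈ 89.36°
|D| = √(25² + 90²) ≈ 93.408, ∠D ≈ 74.48°
|H| = 4500.3 / 93.408 ≈ 48.179
Gain = 20 log₁₀(48.179) ≈ 33.66 dB
∠H = 89.36° − 74.48° = 14.88°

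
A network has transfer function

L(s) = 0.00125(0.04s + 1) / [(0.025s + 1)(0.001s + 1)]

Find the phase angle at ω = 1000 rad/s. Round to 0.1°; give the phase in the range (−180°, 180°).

-44.1°

At ω = 1000 rad/s:
zero (1 + j1000·0.04) = 1 + j40 → |·| ≈ 40.012, ∠ ≈ 88.57°
pole (1 + j1000·0.025) = 1 + j25 → |·| ≈ 25.02, ∠ ≈ 87.71°
pole (1 + j1000·0.001) = 1 + j1 → |·| ≈ 1.4142, ∠ ≈ 45.00°
∠L = (88.57°) − (87.71° + 45.00°) = -44.14°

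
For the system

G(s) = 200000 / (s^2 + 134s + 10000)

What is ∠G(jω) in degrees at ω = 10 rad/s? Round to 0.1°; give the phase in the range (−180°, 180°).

-7.7°

At s = jω = j10:
quadratic: (j10)² + 134·j10 + 10000 = 9900 + j1340 → |·| ≈ 9990.3, ∠ ≈ 7.71°
∠G = 0.00° − 7.71° = -7.71°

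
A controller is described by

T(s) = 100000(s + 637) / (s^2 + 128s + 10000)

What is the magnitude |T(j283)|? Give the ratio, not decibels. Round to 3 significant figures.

At s = jω = j283:
zero (s+637): 637 + j283 → |·| = √(637²+283²) = √485858 ≈ 697.04, ∠ = arctan(283/637) ≈ 23.95°
quadratic: (j283)² + 128·j283 + 10000 = -70089 + j36224 → |·| ≈ 78896, ∠ ≈ 152.67°
|T| = 100000 · 697.04 / 78896 ≈ 883.49

883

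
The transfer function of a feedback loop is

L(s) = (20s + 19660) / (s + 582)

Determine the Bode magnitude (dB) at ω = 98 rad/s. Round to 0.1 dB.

Substitute s = j98:
Numerator: 20(j98) + 19660 = 19660 + j1960
Denominator: (j98) + 582 = 582 + j98
|N| = √(19660² + 1960²) ≈ 19757, ∠N ≈ 5.69°
|D| = √(582² + 98²) ≈ 590.19, ∠D ≈ 9.56°
|L| = 19757 / 590.19 ≈ 33.476
Gain = 20 log₁₀(33.476) ≈ 30.49 dB

30.5 dB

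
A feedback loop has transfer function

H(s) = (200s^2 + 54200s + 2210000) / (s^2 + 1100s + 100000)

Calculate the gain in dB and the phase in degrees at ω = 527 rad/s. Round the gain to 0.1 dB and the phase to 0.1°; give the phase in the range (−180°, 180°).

Substitute s = j527:
Numerator: 200(j527)^2 + 54200(j527) + 2210000 = -53335800 + j28563400
Denominator: (j527)^2 + 1100(j527) + 100000 = -177729 + j579700
|N| = √(53335800² + 28563400²) ≈ 6.0503e+07, ∠N ≈ 151.83°
|D| = √(177729² + 579700²) ≈ 6.0633e+05, ∠D ≈ 107.04°
|H| = 6.0503e+07 / 6.0633e+05 ≈ 99.786
Gain = 20 log₁₀(99.786) ≈ 39.98 dB
∠H = 151.83° − 107.04° = 44.79°

40.0 dB, 44.8°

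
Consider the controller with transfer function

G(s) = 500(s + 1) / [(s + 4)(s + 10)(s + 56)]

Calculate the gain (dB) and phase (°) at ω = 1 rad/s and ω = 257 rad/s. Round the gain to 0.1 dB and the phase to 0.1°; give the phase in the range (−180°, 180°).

At s = jω = j1:
zero (s+1): 1 + j1 → |·| = √(1²+1²) = √2 ≈ 1.4142, ∠ = arctan(1/1) ≈ 45.00°
pole (s+4): 4 + j1 → |·| = √(4²+1²) = √17 ≈ 4.1231, ∠ = arctan(1/4) ≈ 14.04°
pole (s+10): 10 + j1 → |·| = √(10²+1²) = √101 ≈ 10.05, ∠ = arctan(1/10) ≈ 5.71°
pole (s+56): 56 + j1 → |·| = √(56²+1²) = √3137 ≈ 56.009, ∠ = arctan(1/56) ≈ 1.02°
|G| = 500 · 1.4142 / 2320.9 ≈ 0.30467
Gain = 20 log₁₀(0.30467) ≈ -10.32 dB
∠G = 45.00° − 20.77° = 24.23°

At s = jω = j257:
zero (s+1): 1 + j257 → |·| = √(1²+257²) = √66050 ≈ 257, ∠ = arctan(257/1) ≈ 89.78°
pole (s+4): 4 + j257 → |·| = √(4²+257²) = √66065 ≈ 257.03, ∠ = arctan(257/4) ≈ 89.11°
pole (s+10): 10 + j257 → |·| = √(10²+257²) = √66149 ≈ 257.19, ∠ = arctan(257/10) ≈ 87.77°
pole (s+56): 56 + j257 → |·| = √(56²+257²) = √69185 ≈ 263.03, ∠ = arctan(257/56) ≈ 77.71°
|G| = 500 · 257 / 1.7388e+07 ≈ 0.0073902
Gain = 20 log₁₀(0.0073902) ≈ -42.63 dB
∠G = 89.78° − 254.59° = -164.81°

ω = 1: -10.3 dB, 24.2°; ω = 257: -42.6 dB, -164.8°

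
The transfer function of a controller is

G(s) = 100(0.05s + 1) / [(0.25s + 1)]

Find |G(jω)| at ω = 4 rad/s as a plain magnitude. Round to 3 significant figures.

At ω = 4 rad/s:
zero (1 + j4·0.05) = 1 + j0.2 → |·| ≈ 1.0198, ∠ ≈ 11.31°
pole (1 + j4·0.25) = 1 + j1 → |·| ≈ 1.4142, ∠ ≈ 45.00°
|G| = 100 · 1.0198 / (1.4142) ≈ 72.111

72.1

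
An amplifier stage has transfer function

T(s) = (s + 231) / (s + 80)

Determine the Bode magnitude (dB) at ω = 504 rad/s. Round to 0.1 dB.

0.7 dB

Substitute s = j504:
Numerator: (j504) + 231 = 231 + j504
Denominator: (j504) + 80 = 80 + j504
|N| = √(231² + 504²) ≈ 554.42, ∠N ≈ 65.38°
|D| = √(80² + 504²) ≈ 510.31, ∠D ≈ 80.98°
|T| = 554.42 / 510.31 ≈ 1.0864
Gain = 20 log₁₀(1.0864) ≈ 0.72 dB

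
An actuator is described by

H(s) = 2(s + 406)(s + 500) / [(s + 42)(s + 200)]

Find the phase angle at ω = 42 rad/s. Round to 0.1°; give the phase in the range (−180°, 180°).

At s = jω = j42:
zero (s+406): 406 + j42 → |·| = √(406²+42²) = √166600 ≈ 408.17, ∠ = arctan(42/406) ≈ 5.91°
zero (s+500): 500 + j42 → |·| = √(500²+42²) = √251764 ≈ 501.76, ∠ = arctan(42/500) ≈ 4.80°
pole (s+42): 42 + j42 → |·| = √(42²+42²) = √3528 ≈ 59.397, ∠ = arctan(42/42) ≈ 45.00°
pole (s+200): 200 + j42 → |·| = √(200²+42²) = √41764 ≈ 204.36, ∠ = arctan(42/200) ≈ 11.86°
∠H = 10.71° − 56.86° = -46.15°

-46.2°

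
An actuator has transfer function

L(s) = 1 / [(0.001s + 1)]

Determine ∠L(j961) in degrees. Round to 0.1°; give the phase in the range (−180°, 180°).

-43.9°

At ω = 961 rad/s:
pole (1 + j961·0.001) = 1 + j0.961 → |·| ≈ 1.3869, ∠ ≈ 43.86°
∠L = (0°) − (43.86°) = -43.86°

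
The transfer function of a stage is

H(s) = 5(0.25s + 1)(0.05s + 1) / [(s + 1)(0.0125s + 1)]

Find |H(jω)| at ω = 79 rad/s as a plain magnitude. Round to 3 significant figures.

3.63

At ω = 79 rad/s:
zero (1 + j79·0.25) = 1 + j19.75 → |·| ≈ 19.775, ∠ ≈ 87.10°
zero (1 + j79·0.05) = 1 + j3.95 → |·| ≈ 4.0746, ∠ ≈ 75.79°
pole (1 + j79·1) = 1 + j79 → |·| ≈ 79.006, ∠ ≈ 89.27°
pole (1 + j79·0.0125) = 1 + j0.9875 → |·| ≈ 1.4054, ∠ ≈ 44.64°
|H| = 5 · 19.775 · 4.0746 / (79.006 · 1.4054) ≈ 3.6284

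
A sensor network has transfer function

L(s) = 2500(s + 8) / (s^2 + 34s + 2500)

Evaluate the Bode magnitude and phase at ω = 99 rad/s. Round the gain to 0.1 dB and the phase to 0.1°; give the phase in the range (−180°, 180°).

29.8 dB, -69.9°

At s = jω = j99:
zero (s+8): 8 + j99 → |·| = √(8²+99²) = √9865 ≈ 99.323, ∠ = arctan(99/8) ≈ 85.38°
quadratic: (j99)² + 34·j99 + 2500 = -7301 + j3366 → |·| ≈ 8039.6, ∠ ≈ 155.25°
|L| = 2500 · 99.323 / 8039.6 ≈ 30.886
Gain = 20 log₁₀(30.886) ≈ 29.80 dB
∠L = 85.38° − 155.25° = -69.87°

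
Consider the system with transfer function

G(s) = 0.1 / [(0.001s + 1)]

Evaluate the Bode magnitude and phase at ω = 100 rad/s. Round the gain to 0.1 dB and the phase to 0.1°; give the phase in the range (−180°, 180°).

-20.0 dB, -5.7°

At ω = 100 rad/s:
pole (1 + j100·0.001) = 1 + j0.1 → |·| ≈ 1.005, ∠ ≈ 5.71°
|G| = 0.1 · 1 / (1.005) ≈ 0.099502
Gain = 20 log₁₀(0.099502) ≈ -20.04 dB
∠G = (0°) − (5.71°) = -5.71°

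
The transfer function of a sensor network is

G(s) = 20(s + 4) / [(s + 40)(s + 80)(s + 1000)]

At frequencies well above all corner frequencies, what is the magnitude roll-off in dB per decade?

-40 dB/decade

Each pole contributes −20 dB/decade at high frequency; each zero contributes +20 dB/decade.
Net: 1 zero(s) − 3 pole(s) → -40 dB/decade.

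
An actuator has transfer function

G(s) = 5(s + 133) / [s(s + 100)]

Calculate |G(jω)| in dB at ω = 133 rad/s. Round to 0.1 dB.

-27.4 dB

At s = jω = j133:
zero (s+133): 133 + j133 → |·| = √(133²+133²) = √35378 ≈ 188.09, ∠ = arctan(133/133) ≈ 45.00°
pole (s+100): 100 + j133 → |·| = √(100²+133²) = √27689 ≈ 166.4, ∠ = arctan(133/100) ≈ 53.06°
pole at origin: |s| = 133, ∠ = 90.00° (in denominator)
|G| = 5 · 188.09 / 22131 ≈ 0.042495
Gain = 20 log₁₀(0.042495) ≈ -27.43 dB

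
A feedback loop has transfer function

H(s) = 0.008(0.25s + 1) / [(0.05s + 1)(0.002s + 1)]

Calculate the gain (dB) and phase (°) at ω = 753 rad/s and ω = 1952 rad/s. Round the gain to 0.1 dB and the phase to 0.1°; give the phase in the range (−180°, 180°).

ω = 753: -33.1 dB, -55.2°; ω = 1952: -40.1 dB, -75.2°

At ω = 753 rad/s:
zero (1 + j753·0.25) = 1 + j188.25 → |·| ≈ 188.25, ∠ ≈ 89.70°
pole (1 + j753·0.05) = 1 + j37.65 → |·| ≈ 37.663, ∠ ≈ 88.48°
pole (1 + j753·0.002) = 1 + j1.506 → |·| ≈ 1.8078, ∠ ≈ 56.42°
|H| = 0.008 · 188.25 / (37.663 · 1.8078) ≈ 0.022119
Gain = 20 log₁₀(0.022119) ≈ -33.10 dB
∠H = (89.70°) − (88.48° + 56.42°) = -55.20°

At ω = 1952 rad/s:
zero (1 + j1952·0.25) = 1 + j488 → |·| ≈ 488, ∠ ≈ 89.88°
pole (1 + j1952·0.05) = 1 + j97.6 → |·| ≈ 97.605, ∠ ≈ 89.41°
pole (1 + j1952·0.002) = 1 + j3.904 → |·| ≈ 4.03, ∠ ≈ 75.63°
|H| = 0.008 · 488 / (97.605 · 4.03) ≈ 0.009925
Gain = 20 log₁₀(0.009925) ≈ -40.07 dB
∠H = (89.88°) − (89.41° + 75.63°) = -75.16°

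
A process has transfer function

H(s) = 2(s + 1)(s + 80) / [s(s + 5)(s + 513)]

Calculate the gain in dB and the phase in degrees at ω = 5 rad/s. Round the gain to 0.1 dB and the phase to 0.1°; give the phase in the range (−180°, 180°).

-26.9 dB, -53.3°

At s = jω = j5:
zero (s+1): 1 + j5 → |·| = √(1²+5²) = √26 ≈ 5.099, ∠ = arctan(5/1) ≈ 78.69°
zero (s+80): 80 + j5 → |·| = √(80²+5²) = √6425 ≈ 80.156, ∠ = arctan(5/80) ≈ 3.58°
pole (s+5): 5 + j5 → |·| = √(5²+5²) = √50 ≈ 7.0711, ∠ = arctan(5/5) ≈ 45.00°
pole (s+513): 513 + j5 → |·| = √(513²+5²) = √263194 ≈ 513.02, ∠ = arctan(5/513) ≈ 0.56°
pole at origin: |s| = 5, ∠ = 90.00° (in denominator)
|H| = 2 · 408.72 / 18138 ≈ 0.045068
Gain = 20 log₁₀(0.045068) ≈ -26.92 dB
∠H = 82.27° − 135.56° = -53.29°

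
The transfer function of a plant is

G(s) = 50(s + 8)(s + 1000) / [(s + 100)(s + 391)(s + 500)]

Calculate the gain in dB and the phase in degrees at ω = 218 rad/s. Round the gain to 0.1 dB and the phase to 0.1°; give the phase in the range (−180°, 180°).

-14.4 dB, -17.9°

At s = jω = j218:
zero (s+8): 8 + j218 → |·| = √(8²+218²) = √47588 ≈ 218.15, ∠ = arctan(218/8) ≈ 87.90°
zero (s+1000): 1000 + j218 → |·| = √(1000²+218²) = √1047524 ≈ 1023.5, ∠ = arctan(218/1000) ≈ 12.30°
pole (s+100): 100 + j218 → |·| = √(100²+218²) = √57524 ≈ 239.84, ∠ = arctan(218/100) ≈ 65.36°
pole (s+391): 391 + j218 → |·| = √(391²+218²) = √200405 ≈ 447.67, ∠ = arctan(218/391) ≈ 29.14°
pole (s+500): 500 + j218 → |·| = √(500²+218²) = √297524 ≈ 545.46, ∠ = arctan(218/500) ≈ 23.56°
|G| = 50 · 2.2328e+05 / 5.8566e+07 ≈ 0.19062
Gain = 20 log₁₀(0.19062) ≈ -14.40 dB
∠G = 100.20° − 118.06° = -17.86°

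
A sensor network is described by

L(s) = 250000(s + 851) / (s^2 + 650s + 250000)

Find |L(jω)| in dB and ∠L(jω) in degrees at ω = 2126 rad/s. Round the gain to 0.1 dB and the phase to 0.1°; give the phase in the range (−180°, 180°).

At s = jω = j2126:
zero (s+851): 851 + j2126 → |·| = √(851²+2126²) = √5244077 ≈ 2290, ∠ = arctan(2126/851) ≈ 68.18°
quadratic: (j2126)² + 650·j2126 + 250000 = -4269876 + j1381900 → |·| ≈ 4.4879e+06, ∠ ≈ 162.07°
|L| = 250000 · 2290 / 4.4879e+06 ≈ 127.57
Gain = 20 log₁₀(127.57) ≈ 42.11 dB
∠L = 68.18° − 162.07° = -93.89°

42.1 dB, -93.9°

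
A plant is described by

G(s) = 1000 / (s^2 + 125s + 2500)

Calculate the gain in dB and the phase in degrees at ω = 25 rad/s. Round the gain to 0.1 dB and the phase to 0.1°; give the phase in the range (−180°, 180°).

Substitute s = j25:
Numerator: 1000 = 1000 + j0
Denominator: (j25)^2 + 125(j25) + 2500 = 1875 + j3125
|N| = √(1000² + 0²) ≈ 1000, ∠N ≈ 0.00°
|D| = √(1875² + 3125²) ≈ 3644.3, ∠D ≈ 59.04°
|G| = 1000 / 3644.3 ≈ 0.2744
Gain = 20 log₁₀(0.2744) ≈ -11.23 dB
∠G = 0.00° − 59.04° = -59.04°

-11.2 dB, -59.0°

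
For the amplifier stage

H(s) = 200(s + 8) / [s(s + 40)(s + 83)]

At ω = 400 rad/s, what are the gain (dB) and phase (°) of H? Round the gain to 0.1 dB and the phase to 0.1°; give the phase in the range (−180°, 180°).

At s = jω = j400:
zero (s+8): 8 + j400 → |·| = √(8²+400²) = √160064 ≈ 400.08, ∠ = arctan(400/8) ≈ 88.85°
pole (s+40): 40 + j400 → |·| = √(40²+400²) = √161600 ≈ 402, ∠ = arctan(400/40) ≈ 84.29°
pole (s+83): 83 + j400 → |·| = √(83²+400²) = √166889 ≈ 408.52, ∠ = arctan(400/83) ≈ 78.28°
pole at origin: |s| = 400, ∠ = 90.00° (in denominator)
|H| = 200 · 400.08 / 6.569e+07 ≈ 0.0012181
Gain = 20 log₁₀(0.0012181) ≈ -58.29 dB
∠H = 88.85° − 252.57° = -163.72°

-58.3 dB, -163.7°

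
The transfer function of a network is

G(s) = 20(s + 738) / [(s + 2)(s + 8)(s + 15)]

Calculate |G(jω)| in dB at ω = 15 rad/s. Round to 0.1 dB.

At s = jω = j15:
zero (s+738): 738 + j15 → |·| = √(738²+15²) = √544869 ≈ 738.15, ∠ = arctan(15/738) ≈ 1.16°
pole (s+2): 2 + j15 → |·| = √(2²+15²) = √229 ≈ 15.133, ∠ = arctan(15/2) ≈ 82.41°
pole (s+8): 8 + j15 → |·| = √(8²+15²) = √289 ≈ 17, ∠ = arctan(15/8) ≈ 61.93°
pole (s+15): 15 + j15 → |·| = √(15²+15²) = √450 ≈ 21.213, ∠ = arctan(15/15) ≈ 45.00°
|G| = 20 · 738.15 / 5457.3 ≈ 2.7052
Gain = 20 log₁₀(2.7052) ≈ 8.64 dB

8.6 dB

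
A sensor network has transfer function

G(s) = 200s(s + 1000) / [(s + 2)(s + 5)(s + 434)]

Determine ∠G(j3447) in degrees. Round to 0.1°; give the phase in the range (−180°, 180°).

At s = jω = j3447:
zero (s+1000): 1000 + j3447 → |·| = √(1000²+3447²) = √12881809 ≈ 3589.1, ∠ = arctan(3447/1000) ≈ 73.82°
zero at origin: s = j3447 → |·| = 3447, ∠ = 90.00°
pole (s+2): 2 + j3447 → |·| = √(2²+3447²) = √11881813 ≈ 3447, ∠ = arctan(3447/2) ≈ 89.97°
pole (s+5): 5 + j3447 → |·| = √(5²+3447²) = √11881834 ≈ 3447, ∠ = arctan(3447/5) ≈ 89.92°
pole (s+434): 434 + j3447 → |·| = √(434²+3447²) = √12070165 ≈ 3474.2, ∠ = arctan(3447/434) ≈ 82.82°
∠G = 163.82° − 262.71° = -98.89°

-98.9°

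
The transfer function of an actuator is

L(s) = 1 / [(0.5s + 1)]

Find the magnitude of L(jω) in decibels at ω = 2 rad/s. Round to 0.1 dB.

At ω = 2 rad/s:
pole (1 + j2·0.5) = 1 + j1 → |·| ≈ 1.4142, ∠ ≈ 45.00°
|L| = 1 · 1 / (1.4142) ≈ 0.70711
Gain = 20 log₁₀(0.70711) ≈ -3.01 dB

-3.0 dB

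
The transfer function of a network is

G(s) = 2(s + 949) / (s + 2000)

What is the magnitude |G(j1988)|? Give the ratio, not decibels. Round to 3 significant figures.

1.56

At s = jω = j1988:
zero (s+949): 949 + j1988 → |·| = √(949²+1988²) = √4852745 ≈ 2202.9, ∠ = arctan(1988/949) ≈ 64.48°
pole (s+2000): 2000 + j1988 → |·| = √(2000²+1988²) = √7952144 ≈ 2820, ∠ = arctan(1988/2000) ≈ 44.83°
|G| = 2 · 2202.9 / 2820 ≈ 1.5623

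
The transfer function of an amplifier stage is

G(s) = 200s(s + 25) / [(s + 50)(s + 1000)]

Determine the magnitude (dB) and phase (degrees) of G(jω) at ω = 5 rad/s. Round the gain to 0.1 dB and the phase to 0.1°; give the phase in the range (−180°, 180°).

-5.9 dB, 95.3°

At s = jω = j5:
zero (s+25): 25 + j5 → |·| = √(25²+5²) = √650 ≈ 25.495, ∠ = arctan(5/25) ≈ 11.31°
zero at origin: s = j5 → |·| = 5, ∠ = 90.00°
pole (s+50): 50 + j5 → |·| = √(50²+5²) = √2525 ≈ 50.249, ∠ = arctan(5/50) ≈ 5.71°
pole (s+1000): 1000 + j5 → |·| = √(1000²+5²) = √1000025 ≈ 1000, ∠ = arctan(5/1000) ≈ 0.29°
|G| = 200 · 127.48 / 50249 ≈ 0.50739
Gain = 20 log₁₀(0.50739) ≈ -5.89 dB
∠G = 101.31° − 6.00° = 95.31°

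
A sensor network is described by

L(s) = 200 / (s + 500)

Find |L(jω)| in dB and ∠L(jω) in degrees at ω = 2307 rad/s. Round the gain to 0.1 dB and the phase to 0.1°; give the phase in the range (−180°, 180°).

-21.4 dB, -77.8°

Substitute s = j2307:
Numerator: 200 = 200 + j0
Denominator: (j2307) + 500 = 500 + j2307
|N| = √(200² + 0²) ≈ 200, ∠N ≈ 0.00°
|D| = √(500² + 2307²) ≈ 2360.6, ∠D ≈ 77.77°
|L| = 200 / 2360.6 ≈ 0.084724
Gain = 20 log₁₀(0.084724) ≈ -21.44 dB
∠L = 0.00° − 77.77° = -77.77°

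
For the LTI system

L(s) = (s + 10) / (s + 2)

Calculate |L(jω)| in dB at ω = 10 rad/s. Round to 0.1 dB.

At s = jω = j10:
zero (s+10): 10 + j10 → |·| = √(10²+10²) = √200 ≈ 14.142, ∠ = arctan(10/10) ≈ 45.00°
pole (s+2): 2 + j10 → |·| = √(2²+10²) = √104 ≈ 10.198, ∠ = arctan(10/2) ≈ 78.69°
|L| = 1 · 14.142 / 10.198 ≈ 1.3867
Gain = 20 log₁₀(1.3867) ≈ 2.84 dB

2.8 dB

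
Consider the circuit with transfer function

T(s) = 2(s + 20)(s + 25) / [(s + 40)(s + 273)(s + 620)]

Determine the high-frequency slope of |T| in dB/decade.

-20 dB/decade

Each pole contributes −20 dB/decade at high frequency; each zero contributes +20 dB/decade.
Net: 2 zero(s) − 3 pole(s) → -20 dB/decade.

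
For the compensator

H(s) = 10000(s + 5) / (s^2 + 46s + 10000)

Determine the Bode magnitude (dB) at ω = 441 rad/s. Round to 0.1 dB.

At s = jω = j441:
zero (s+5): 5 + j441 → |·| = √(5²+441²) = √194506 ≈ 441.03, ∠ = arctan(441/5) ≈ 89.35°
quadratic: (j441)² + 46·j441 + 10000 = -184481 + j20286 → |·| ≈ 1.8559e+05, ∠ ≈ 173.72°
|H| = 10000 · 441.03 / 1.8559e+05 ≈ 23.764
Gain = 20 log₁₀(23.764) ≈ 27.52 dB

27.5 dB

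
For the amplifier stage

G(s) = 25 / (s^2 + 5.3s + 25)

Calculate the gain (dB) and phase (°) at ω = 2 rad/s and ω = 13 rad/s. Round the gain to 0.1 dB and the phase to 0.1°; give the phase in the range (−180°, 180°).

ω = 2: 0.5 dB, -26.8°; ω = 13: -16.1 dB, -154.4°

At s = jω = j2:
quadratic: (j2)² + 5.3·j2 + 25 = 21 + j10.6 → |·| ≈ 23.524, ∠ ≈ 26.78°
|G| = 25 / 23.524 ≈ 1.0627
Gain = 20 log₁₀(1.0627) ≈ 0.53 dB
∠G = 0.00° − 26.78° = -26.78°

At s = jω = j13:
quadratic: (j13)² + 5.3·j13 + 25 = -144 + j68.9 → |·| ≈ 159.63, ∠ ≈ 154.43°
|G| = 25 / 159.63 ≈ 0.15661
Gain = 20 log₁₀(0.15661) ≈ -16.10 dB
∠G = 0.00° − 154.43° = -154.43°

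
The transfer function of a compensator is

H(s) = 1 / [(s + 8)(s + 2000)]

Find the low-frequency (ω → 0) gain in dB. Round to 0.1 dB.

-84.1 dB

H(0) = 1 / (8·2000) = 6.25e-05
20 log₁₀(6.25e-05) ≈ -84.08 dB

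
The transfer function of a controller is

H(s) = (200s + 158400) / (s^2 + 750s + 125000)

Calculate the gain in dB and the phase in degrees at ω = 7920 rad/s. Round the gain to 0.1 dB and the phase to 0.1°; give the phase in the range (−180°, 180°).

-31.9 dB, -90.3°

Substitute s = j7920:
Numerator: 200(j7920) + 158400 = 158400 + j1584000
Denominator: (j7920)^2 + 750(j7920) + 125000 = -62601400 + j5940000
|N| = √(158400² + 1584000²) ≈ 1.5919e+06, ∠N ≈ 84.29°
|D| = √(62601400² + 5940000²) ≈ 6.2883e+07, ∠D ≈ 174.58°
|H| = 1.5919e+06 / 6.2883e+07 ≈ 0.025315
Gain = 20 log₁₀(0.025315) ≈ -31.93 dB
∠H = 84.29° − 174.58° = -90.29°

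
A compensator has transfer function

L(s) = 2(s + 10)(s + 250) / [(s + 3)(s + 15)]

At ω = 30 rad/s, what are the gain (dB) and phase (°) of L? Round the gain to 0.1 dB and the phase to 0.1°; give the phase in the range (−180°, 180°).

23.9 dB, -69.3°

At s = jω = j30:
zero (s+10): 10 + j30 → |·| = √(10²+30²) = √1000 ≈ 31.623, ∠ = arctan(30/10) ≈ 71.57°
zero (s+250): 250 + j30 → |·| = √(250²+30²) = √63400 ≈ 251.79, ∠ = arctan(30/250) ≈ 6.84°
pole (s+3): 3 + j30 → |·| = √(3²+30²) = √909 ≈ 30.15, ∠ = arctan(30/3) ≈ 84.29°
pole (s+15): 15 + j30 → |·| = √(15²+30²) = √1125 ≈ 33.541, ∠ = arctan(30/15) ≈ 63.43°
|L| = 2 · 7962.4 / 1011.3 ≈ 15.747
Gain = 20 log₁₀(15.747) ≈ 23.94 dB
∠L = 78.41° − 147.72° = -69.31°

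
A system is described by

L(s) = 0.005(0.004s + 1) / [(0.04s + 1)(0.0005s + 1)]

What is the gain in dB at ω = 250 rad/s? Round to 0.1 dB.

At ω = 250 rad/s:
zero (1 + j250·0.004) = 1 + j1 → |·| ≈ 1.4142, ∠ ≈ 45.00°
pole (1 + j250·0.04) = 1 + j10 → |·| ≈ 10.05, ∠ ≈ 84.29°
pole (1 + j250·0.0005) = 1 + j0.125 → |·| ≈ 1.0078, ∠ ≈ 7.13°
|L| = 0.005 · 1.4142 / (10.05 · 1.0078) ≈ 0.00069814
Gain = 20 log₁₀(0.00069814) ≈ -63.12 dB

-63.1 dB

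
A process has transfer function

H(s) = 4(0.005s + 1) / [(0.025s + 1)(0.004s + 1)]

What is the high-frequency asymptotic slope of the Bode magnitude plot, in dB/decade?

-20 dB/decade

Each pole contributes −20 dB/decade at high frequency; each zero contributes +20 dB/decade.
Net: 1 zero(s) − 2 pole(s) → -20 dB/decade.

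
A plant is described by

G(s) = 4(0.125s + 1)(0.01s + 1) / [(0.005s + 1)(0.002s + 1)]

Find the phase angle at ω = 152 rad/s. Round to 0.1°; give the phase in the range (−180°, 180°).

89.5°

At ω = 152 rad/s:
zero (1 + j152·0.125) = 1 + j19 → |·| ≈ 19.026, ∠ ≈ 86.99°
zero (1 + j152·0.01) = 1 + j1.52 → |·| ≈ 1.8195, ∠ ≈ 56.66°
pole (1 + j152·0.005) = 1 + j0.76 → |·| ≈ 1.256, ∠ ≈ 37.23°
pole (1 + j152·0.002) = 1 + j0.304 → |·| ≈ 1.0452, ∠ ≈ 16.91°
∠G = (86.99° + 56.66°) − (37.23° + 16.91°) = 89.51°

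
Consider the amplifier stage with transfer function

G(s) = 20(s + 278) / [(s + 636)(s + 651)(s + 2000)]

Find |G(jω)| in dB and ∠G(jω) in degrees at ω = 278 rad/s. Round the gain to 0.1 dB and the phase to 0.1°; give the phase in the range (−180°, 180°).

At s = jω = j278:
zero (s+278): 278 + j278 → |·| = √(278²+278²) = √154568 ≈ 393.15, ∠ = arctan(278/278) ≈ 45.00°
pole (s+636): 636 + j278 → |·| = √(636²+278²) = √481780 ≈ 694.1, ∠ = arctan(278/636) ≈ 23.61°
pole (s+651): 651 + j278 → |·| = √(651²+278²) = √501085 ≈ 707.87, ∠ = arctan(278/651) ≈ 23.12°
pole (s+2000): 2000 + j278 → |·| = √(2000²+278²) = √4077284 ≈ 2019.2, ∠ = arctan(278/2000) ≈ 7.91°
|G| = 20 · 393.15 / 9.921e+08 ≈ 7.9256e-06
Gain = 20 log₁₀(7.9256e-06) ≈ -102.02 dB
∠G = 45.00° − 54.64° = -9.64°

-102.0 dB, -9.6°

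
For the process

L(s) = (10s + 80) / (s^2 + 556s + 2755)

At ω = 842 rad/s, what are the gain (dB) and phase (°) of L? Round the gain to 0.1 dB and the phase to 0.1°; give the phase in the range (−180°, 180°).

-40.1 dB, -57.0°

Substitute s = j842:
Numerator: 10(j842) + 80 = 80 + j8420
Denominator: (j842)^2 + 556(j842) + 2755 = -706209 + j468152
|N| = √(80² + 8420²) ≈ 8420.4, ∠N ≈ 89.46°
|D| = √(706209² + 468152²) ≈ 8.4729e+05, ∠D ≈ 146.46°
|L| = 8420.4 / 8.4729e+05 ≈ 0.009938
Gain = 20 log₁₀(0.009938) ≈ -40.05 dB
∠L = 89.46° − 146.46° = -57.00°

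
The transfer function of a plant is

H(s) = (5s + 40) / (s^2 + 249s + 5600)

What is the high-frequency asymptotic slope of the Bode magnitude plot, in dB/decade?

Each pole contributes −20 dB/decade at high frequency; each zero contributes +20 dB/decade.
Net: 1 zero(s) − 2 pole(s) → -20 dB/decade.

-20 dB/decade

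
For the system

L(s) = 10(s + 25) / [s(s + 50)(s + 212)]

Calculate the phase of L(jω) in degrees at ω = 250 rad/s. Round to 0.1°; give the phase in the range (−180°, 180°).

-134.1°

At s = jω = j250:
zero (s+25): 25 + j250 → |·| = √(25²+250²) = √63125 ≈ 251.25, ∠ = arctan(250/25) ≈ 84.29°
pole (s+50): 50 + j250 → |·| = √(50²+250²) = √65000 ≈ 254.95, ∠ = arctan(250/50) ≈ 78.69°
pole (s+212): 212 + j250 → |·| = √(212²+250²) = √107444 ≈ 327.79, ∠ = arctan(250/212) ≈ 49.70°
pole at origin: |s| = 250, ∠ = 90.00° (in denominator)
∠L = 84.29° − 218.39° = -134.10°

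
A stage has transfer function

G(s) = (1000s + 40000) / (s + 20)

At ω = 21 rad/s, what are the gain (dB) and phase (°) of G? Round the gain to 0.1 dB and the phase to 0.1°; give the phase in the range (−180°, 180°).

Substitute s = j21:
Numerator: 1000(j21) + 40000 = 40000 + j21000
Denominator: (j21) + 20 = 20 + j21
|N| = √(40000² + 21000²) ≈ 45177, ∠N ≈ 27.70°
|D| = √(20² + 21²) ≈ 29, ∠D ≈ 46.40°
|G| = 45177 / 29 ≈ 1557.8
Gain = 20 log₁₀(1557.8) ≈ 63.85 dB
∠G = 27.70° − 46.40° = -18.70°

63.9 dB, -18.7°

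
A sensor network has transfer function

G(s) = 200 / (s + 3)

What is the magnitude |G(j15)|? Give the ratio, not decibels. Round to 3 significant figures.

At s = jω = j15:
pole (s+3): 3 + j15 → |·| = √(3²+15²) = √234 ≈ 15.297, ∠ = arctan(15/3) ≈ 78.69°
|G| = 200 / 15.297 ≈ 13.074

13.1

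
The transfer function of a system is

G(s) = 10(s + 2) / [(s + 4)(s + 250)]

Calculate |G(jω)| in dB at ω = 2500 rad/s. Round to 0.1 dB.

-48.0 dB

At s = jω = j2500:
zero (s+2): 2 + j2500 → |·| = √(2²+2500²) = √6250004 ≈ 2500, ∠ = arctan(2500/2) ≈ 89.95°
pole (s+4): 4 + j2500 → |·| = √(4²+2500²) = √6250016 ≈ 2500, ∠ = arctan(2500/4) ≈ 89.91°
pole (s+250): 250 + j2500 → |·| = √(250²+2500²) = √6312500 ≈ 2512.5, ∠ = arctan(2500/250) ≈ 84.29°
|G| = 10 · 2500 / 6.2812e+06 ≈ 0.0039801
Gain = 20 log₁₀(0.0039801) ≈ -48.00 dB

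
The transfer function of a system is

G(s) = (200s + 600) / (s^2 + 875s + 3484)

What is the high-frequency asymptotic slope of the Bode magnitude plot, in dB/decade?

-20 dB/decade

Each pole contributes −20 dB/decade at high frequency; each zero contributes +20 dB/decade.
Net: 1 zero(s) − 2 pole(s) → -20 dB/decade.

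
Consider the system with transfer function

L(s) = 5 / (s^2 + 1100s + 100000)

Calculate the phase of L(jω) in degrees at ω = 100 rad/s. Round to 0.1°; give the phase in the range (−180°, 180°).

Substitute s = j100:
Numerator: 5 = 5 + j0
Denominator: (j100)^2 + 1100(j100) + 100000 = 90000 + j110000
|N| = √(5² + 0²) ≈ 5, ∠N ≈ 0.00°
|D| = √(90000² + 110000²) ≈ 1.4213e+05, ∠D ≈ 50.71°
∠L = 0.00° − 50.71° = -50.71°

-50.7°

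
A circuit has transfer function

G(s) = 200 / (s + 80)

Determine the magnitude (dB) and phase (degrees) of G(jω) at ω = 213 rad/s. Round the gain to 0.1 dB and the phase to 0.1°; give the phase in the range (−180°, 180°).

Substitute s = j213:
Numerator: 200 = 200 + j0
Denominator: (j213) + 80 = 80 + j213
|N| = √(200² + 0²) ≈ 200, ∠N ≈ 0.00°
|D| = √(80² + 213²) ≈ 227.53, ∠D ≈ 69.41°
|G| = 200 / 227.53 ≈ 0.879
Gain = 20 log₁₀(0.879) ≈ -1.12 dB
∠G = 0.00° − 69.41° = -69.41°

-1.1 dB, -69.4°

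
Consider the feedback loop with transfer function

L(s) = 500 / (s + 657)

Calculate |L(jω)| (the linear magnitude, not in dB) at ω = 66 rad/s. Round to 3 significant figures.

Substitute s = j66:
Numerator: 500 = 500 + j0
Denominator: (j66) + 657 = 657 + j66
|N| = √(500² + 0²) ≈ 500, ∠N ≈ 0.00°
|D| = √(657² + 66²) ≈ 660.31, ∠D ≈ 5.74°
|L| = 500 / 660.31 ≈ 0.75722

0.757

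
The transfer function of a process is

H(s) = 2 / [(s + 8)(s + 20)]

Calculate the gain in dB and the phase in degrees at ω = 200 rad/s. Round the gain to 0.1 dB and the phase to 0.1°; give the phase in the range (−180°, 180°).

-86.1 dB, -172.0°

At s = jω = j200:
pole (s+8): 8 + j200 → |·| = √(8²+200²) = √40064 ≈ 200.16, ∠ = arctan(200/8) ≈ 87.71°
pole (s+20): 20 + j200 → |·| = √(20²+200²) = √40400 ≈ 201, ∠ = arctan(200/20) ≈ 84.29°
|H| = 2 / 40232 ≈ 4.9712e-05
Gain = 20 log₁₀(4.9712e-05) ≈ -86.07 dB
∠H = 0.00° − 172.00° = -172.00°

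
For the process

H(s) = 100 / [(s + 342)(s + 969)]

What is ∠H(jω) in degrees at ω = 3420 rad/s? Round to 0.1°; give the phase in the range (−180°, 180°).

At s = jω = j3420:
pole (s+342): 342 + j3420 → |·| = √(342²+3420²) = √11813364 ≈ 3437.1, ∠ = arctan(3420/342) ≈ 84.29°
pole (s+969): 969 + j3420 → |·| = √(969²+3420²) = √12635361 ≈ 3554.6, ∠ = arctan(3420/969) ≈ 74.18°
∠H = 0.00° − 158.47° = -158.47°

-158.5°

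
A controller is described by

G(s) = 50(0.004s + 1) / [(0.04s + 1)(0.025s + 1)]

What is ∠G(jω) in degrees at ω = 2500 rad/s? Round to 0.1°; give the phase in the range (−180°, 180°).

-94.2°

At ω = 2500 rad/s:
zero (1 + j2500·0.004) = 1 + j10 → |·| ≈ 10.05, ∠ ≈ 84.29°
pole (1 + j2500·0.04) = 1 + j100 → |·| ≈ 100, ∠ ≈ 89.43°
pole (1 + j2500·0.025) = 1 + j62.5 → |·| ≈ 62.508, ∠ ≈ 89.08°
∠G = (84.29°) − (89.43° + 89.08°) = -94.22°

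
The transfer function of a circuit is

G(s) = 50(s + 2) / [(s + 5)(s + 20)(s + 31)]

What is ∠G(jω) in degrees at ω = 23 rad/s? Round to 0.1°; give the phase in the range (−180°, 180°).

At s = jω = j23:
zero (s+2): 2 + j23 → |·| = √(2²+23²) = √533 ≈ 23.087, ∠ = arctan(23/2) ≈ 85.03°
pole (s+5): 5 + j23 → |·| = √(5²+23²) = √554 ≈ 23.537, ∠ = arctan(23/5) ≈ 77.74°
pole (s+20): 20 + j23 → |·| = √(20²+23²) = √929 ≈ 30.48, ∠ = arctan(23/20) ≈ 48.99°
pole (s+31): 31 + j23 → |·| = √(31²+23²) = √1490 ≈ 38.601, ∠ = arctan(23/31) ≈ 36.57°
∠G = 85.03° − 163.30° = -78.27°

-78.3°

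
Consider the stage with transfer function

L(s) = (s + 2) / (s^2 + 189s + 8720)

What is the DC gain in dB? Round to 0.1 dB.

-72.8 dB

L(0) = 2 / 8720 ≈ 0.00022936
20 log₁₀(0.00022936) ≈ -72.79 dB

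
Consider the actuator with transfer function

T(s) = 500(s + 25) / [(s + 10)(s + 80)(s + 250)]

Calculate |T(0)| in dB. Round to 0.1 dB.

-24.1 dB

T(0) = 500·25 / (10·80·250) = 0.0625
20 log₁₀(0.0625) ≈ -24.08 dB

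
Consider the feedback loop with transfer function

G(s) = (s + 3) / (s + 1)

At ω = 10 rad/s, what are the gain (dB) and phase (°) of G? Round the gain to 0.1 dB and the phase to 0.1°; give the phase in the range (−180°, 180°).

Substitute s = j10:
Numerator: (j10) + 3 = 3 + j10
Denominator: (j10) + 1 = 1 + j10
|N| = √(3² + 10²) ≈ 10.44, ∠N ≈ 73.30°
|D| = √(1² + 10²) ≈ 10.05, ∠D ≈ 84.29°
|G| = 10.44 / 10.05 ≈ 1.0388
Gain = 20 log₁₀(1.0388) ≈ 0.33 dB
∠G = 73.30° − 84.29° = -10.99°

0.3 dB, -11.0°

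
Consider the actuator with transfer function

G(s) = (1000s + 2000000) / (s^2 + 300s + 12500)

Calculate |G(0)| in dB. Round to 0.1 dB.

44.1 dB

G(0) = 2000000 / 12500 = 160
20 log₁₀(160) ≈ 44.08 dB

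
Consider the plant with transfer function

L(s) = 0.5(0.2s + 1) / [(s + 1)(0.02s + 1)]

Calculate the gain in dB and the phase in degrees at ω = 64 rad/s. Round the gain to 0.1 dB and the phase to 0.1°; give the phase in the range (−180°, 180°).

At ω = 64 rad/s:
zero (1 + j64·0.2) = 1 + j12.8 → |·| ≈ 12.839, ∠ ≈ 85.53°
pole (1 + j64·1) = 1 + j64 → |·| ≈ 64.008, ∠ ≈ 89.10°
pole (1 + j64·0.02) = 1 + j1.28 → |·| ≈ 1.6243, ∠ ≈ 52.00°
|L| = 0.5 · 12.839 / (64.008 · 1.6243) ≈ 0.061745
Gain = 20 log₁₀(0.061745) ≈ -24.19 dB
∠L = (85.53°) − (89.10° + 52.00°) = -55.57°

-24.2 dB, -55.6°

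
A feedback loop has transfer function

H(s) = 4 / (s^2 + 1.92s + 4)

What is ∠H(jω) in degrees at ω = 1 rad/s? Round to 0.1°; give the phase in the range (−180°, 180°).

-32.6°

At s = jω = j1:
quadratic: (j1)² + 1.92·j1 + 4 = 3 + j1.92 → |·| ≈ 3.5618, ∠ ≈ 32.62°
∠H = 0.00° − 32.62° = -32.62°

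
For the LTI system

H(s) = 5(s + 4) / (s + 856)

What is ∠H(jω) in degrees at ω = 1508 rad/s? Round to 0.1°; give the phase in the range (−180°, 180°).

At s = jω = j1508:
zero (s+4): 4 + j1508 → |·| = √(4²+1508²) = √2274080 ≈ 1508, ∠ = arctan(1508/4) ≈ 89.85°
pole (s+856): 856 + j1508 → |·| = √(856²+1508²) = √3006800 ≈ 1734, ∠ = arctan(1508/856) ≈ 60.42°
∠H = 89.85° − 60.42° = 29.43°

29.4°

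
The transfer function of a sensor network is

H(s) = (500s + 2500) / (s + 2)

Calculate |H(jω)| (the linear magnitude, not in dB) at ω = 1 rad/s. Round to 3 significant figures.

1.14e+03

Substitute s = j1:
Numerator: 500(j1) + 2500 = 2500 + j500
Denominator: (j1) + 2 = 2 + j1
|N| = √(2500² + 500²) ≈ 2549.5, ∠N ≈ 11.31°
|D| = √(2² + 1²) ≈ 2.2361, ∠D ≈ 26.57°
|H| = 2549.5 / 2.2361 ≈ 1140.2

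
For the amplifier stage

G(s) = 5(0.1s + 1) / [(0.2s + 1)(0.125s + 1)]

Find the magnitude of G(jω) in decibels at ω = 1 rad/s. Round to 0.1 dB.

13.8 dB

At ω = 1 rad/s:
zero (1 + j1·0.1) = 1 + j0.1 → |·| ≈ 1.005, ∠ ≈ 5.71°
pole (1 + j1·0.2) = 1 + j0.2 → |·| ≈ 1.0198, ∠ ≈ 11.31°
pole (1 + j1·0.125) = 1 + j0.125 → |·| ≈ 1.0078, ∠ ≈ 7.13°
|G| = 5 · 1.005 / (1.0198 · 1.0078) ≈ 4.8893
Gain = 20 log₁₀(4.8893) ≈ 13.78 dB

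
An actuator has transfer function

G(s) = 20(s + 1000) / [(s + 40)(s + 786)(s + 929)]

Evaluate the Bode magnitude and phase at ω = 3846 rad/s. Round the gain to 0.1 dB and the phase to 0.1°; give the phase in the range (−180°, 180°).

At s = jω = j3846:
zero (s+1000): 1000 + j3846 → |·| = √(1000²+3846²) = √15791716 ≈ 3973.9, ∠ = arctan(3846/1000) ≈ 75.43°
pole (s+40): 40 + j3846 → |·| = √(40²+3846²) = √14793316 ≈ 3846.2, ∠ = arctan(3846/40) ≈ 89.40°
pole (s+786): 786 + j3846 → |·| = √(786²+3846²) = √15409512 ≈ 3925.5, ∠ = arctan(3846/786) ≈ 78.45°
pole (s+929): 929 + j3846 → |·| = √(929²+3846²) = √15654757 ≈ 3956.6, ∠ = arctan(3846/929) ≈ 76.42°
|G| = 20 · 3973.9 / 5.9738e+10 ≈ 1.3304e-06
Gain = 20 log₁₀(1.3304e-06) ≈ -117.52 dB
∠G = 75.43° − 244.27° = -168.84°

-117.5 dB, -168.8°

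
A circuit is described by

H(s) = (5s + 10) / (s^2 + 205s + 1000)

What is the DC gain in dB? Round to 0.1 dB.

-40.0 dB

H(0) = 10 / 1000 = 0.01
20 log₁₀(0.01) ≈ -40.00 dB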